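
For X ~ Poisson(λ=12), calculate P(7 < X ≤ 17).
0.847529

We have X ~ Poisson(λ=12).

To find P(7 < X ≤ 17), we use:
P(7 < X ≤ 17) = P(X ≤ 17) - P(X ≤ 7)
                 = F(17) - F(7)
                 = 0.937034 - 0.089504
                 = 0.847529

So there's approximately a 84.8% chance that X falls in this range.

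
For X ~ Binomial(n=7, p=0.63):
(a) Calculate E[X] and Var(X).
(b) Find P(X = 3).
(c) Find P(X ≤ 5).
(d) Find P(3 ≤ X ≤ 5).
(a) E[X] = 4.4100, Var(X) = 1.6317
(b) P(X = 3) = 0.164020
(c) P(X ≤ 5) = 0.798674
(d) P(3 ≤ X ≤ 5) = 0.728613

We have X ~ Binomial(n=7, p=0.63).

(a) Moments:
E[X] = 4.4100
Var(X) = 1.6317
σ = √Var(X) = 1.2774

(b) Point probability using PMF:
P(X = 3) = 0.164020

(c) Cumulative probability using CDF:
P(X ≤ 5) = F(5) = 0.798674

(d) Range probability:
P(3 ≤ X ≤ 5) = P(X ≤ 5) - P(X ≤ 2)
                   = F(5) - F(2)
                   = 0.798674 - 0.070062
                   = 0.728613

This means approximately 72.9% of outcomes fall in the interval [3, 5].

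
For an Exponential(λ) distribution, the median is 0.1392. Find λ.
λ = 4.9795

For X ~ Exponential(λ), the CDF is F(x) = 1 - e^(-λx).
The median m satisfies F(m) = 0.5:
1 - e^(-λm) = 0.5
e^(-λm) = 0.5
λm = ln(2)
m = ln(2) / λ

Given m = 0.1392:
λ = ln(2) / 0.1392 = 0.693147 / 0.1392 = 4.9795

Verification: ln(2) / 4.9795 = 0.1392 ✓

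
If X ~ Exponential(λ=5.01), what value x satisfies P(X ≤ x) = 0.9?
0.4596

We have X ~ Exponential(λ=5.01).

We want to find x such that P(X ≤ x) = 0.9.

This is the 90th percentile, which means 90% of values fall below this point.

Using the inverse CDF (quantile function):
x = F⁻¹(0.9) = 0.4596

Verification: P(X ≤ 0.4596) = 0.9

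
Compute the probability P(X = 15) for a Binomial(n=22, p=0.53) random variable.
0.063192

We have X ~ Binomial(n=22, p=0.53).

For a Binomial distribution, the PMF gives us the probability of each outcome.

Using the PMF formula:
P(X = 15) = 0.063192

Rounded to 4 decimal places: 0.0632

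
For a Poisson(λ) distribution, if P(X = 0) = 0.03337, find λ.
λ = 3.4001

For a Poisson(λ) distribution, the PMF at 0 is:
P(X = 0) = λ^0 e^(-λ) / 0! = e^(-λ)

Given P(X = 0) = 0.03337:
e^(-λ) = 0.03337
-λ = ln(0.03337)
λ = -ln(0.03337) = 3.4001

Verification: e^(-3.4001) = 0.03337 ✓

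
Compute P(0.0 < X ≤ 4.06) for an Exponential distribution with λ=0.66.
0.931409

We have X ~ Exponential(λ=0.66).

To find P(0.0 < X ≤ 4.06), we use:
P(0.0 < X ≤ 4.06) = P(X ≤ 4.06) - P(X ≤ 0.0)
                 = F(4.06) - F(0.0)
                 = 0.931409 - 0.000000
                 = 0.931409

So there's approximately a 93.1% chance that X falls in this range.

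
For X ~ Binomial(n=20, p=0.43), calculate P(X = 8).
0.173186

We have X ~ Binomial(n=20, p=0.43).

For a Binomial distribution, the PMF gives us the probability of each outcome.

Using the PMF formula:
P(X = 8) = 0.173186

Rounded to 4 decimal places: 0.1732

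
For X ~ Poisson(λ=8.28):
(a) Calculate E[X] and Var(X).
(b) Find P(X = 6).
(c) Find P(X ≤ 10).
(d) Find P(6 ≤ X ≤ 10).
(a) E[X] = 8.2800, Var(X) = 8.2800
(b) P(X = 6) = 0.113473
(c) P(X ≤ 10) = 0.787155
(d) P(6 ≤ X ≤ 10) = 0.620244

We have X ~ Poisson(λ=8.28).

(a) Moments:
E[X] = 8.2800
Var(X) = 8.2800
σ = √Var(X) = 2.8775

(b) Point probability using PMF:
P(X = 6) = 0.113473

(c) Cumulative probability using CDF:
P(X ≤ 10) = F(10) = 0.787155

(d) Range probability:
P(6 ≤ X ≤ 10) = P(X ≤ 10) - P(X ≤ 5)
                   = F(10) - F(5)
                   = 0.787155 - 0.166911
                   = 0.620244

This means approximately 62.0% of outcomes fall in the interval [6, 10].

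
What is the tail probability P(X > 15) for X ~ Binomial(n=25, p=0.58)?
0.346520

We have X ~ Binomial(n=25, p=0.58).

P(X > 15) = 1 - P(X ≤ 15)
                = 1 - F(15)
                = 1 - 0.653480
                = 0.346520

So there's approximately a 34.7% chance that X exceeds 15.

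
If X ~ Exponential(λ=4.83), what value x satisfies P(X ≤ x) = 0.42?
0.1128

We have X ~ Exponential(λ=4.83).

We want to find x such that P(X ≤ x) = 0.42.

This is the 42nd percentile, which means 42% of values fall below this point.

Using the inverse CDF (quantile function):
x = F⁻¹(0.42) = 0.1128

Verification: P(X ≤ 0.1128) = 0.42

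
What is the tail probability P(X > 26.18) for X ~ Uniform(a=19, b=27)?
0.102500

We have X ~ Uniform(a=19, b=27).

P(X > 26.18) = 1 - P(X ≤ 26.18)
                = 1 - F(26.18)
                = 1 - 0.897500
                = 0.102500

So there's approximately a 10.3% chance that X exceeds 26.18.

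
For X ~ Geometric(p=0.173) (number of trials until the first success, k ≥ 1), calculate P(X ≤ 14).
0.930003

We have X ~ Geometric(p=0.173) (number of trials until the first success, k ≥ 1).

The CDF gives us P(X ≤ k).

Using the CDF:
P(X ≤ 14) = 0.930003

This means there's approximately a 93.0% chance that X is at most 14.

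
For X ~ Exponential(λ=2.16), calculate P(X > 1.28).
0.062989

We have X ~ Exponential(λ=2.16).

P(X > 1.28) = 1 - P(X ≤ 1.28)
                = 1 - F(1.28)
                = 1 - 0.937011
                = 0.062989

So there's approximately a 6.3% chance that X exceeds 1.28.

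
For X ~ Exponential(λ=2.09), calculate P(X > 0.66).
0.251730

We have X ~ Exponential(λ=2.09).

P(X > 0.66) = 1 - P(X ≤ 0.66)
                = 1 - F(0.66)
                = 1 - 0.748270
                = 0.251730

So there's approximately a 25.2% chance that X exceeds 0.66.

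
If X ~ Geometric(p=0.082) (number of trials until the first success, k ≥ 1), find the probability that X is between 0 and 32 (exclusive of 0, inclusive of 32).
0.935291

We have X ~ Geometric(p=0.082) (number of trials until the first success, k ≥ 1).

To find P(0 < X ≤ 32), we use:
P(0 < X ≤ 32) = P(X ≤ 32) - P(X ≤ 0)
                 = F(32) - F(0)
                 = 0.935291 - 0.000000
                 = 0.935291

So there's approximately a 93.5% chance that X falls in this range.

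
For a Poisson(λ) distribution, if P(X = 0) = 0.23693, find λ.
λ = 1.4400

For a Poisson(λ) distribution, the PMF at 0 is:
P(X = 0) = λ^0 e^(-λ) / 0! = e^(-λ)

Given P(X = 0) = 0.23693:
e^(-λ) = 0.23693
-λ = ln(0.23693)
λ = -ln(0.23693) = 1.4400

Verification: e^(-1.4400) = 0.23693 ✓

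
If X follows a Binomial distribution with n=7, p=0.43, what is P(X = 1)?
0.103232

We have X ~ Binomial(n=7, p=0.43).

For a Binomial distribution, the PMF gives us the probability of each outcome.

Using the PMF formula:
P(X = 1) = 0.103232

Rounded to 4 decimal places: 0.1032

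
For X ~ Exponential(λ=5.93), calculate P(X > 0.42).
0.082860

We have X ~ Exponential(λ=5.93).

P(X > 0.42) = 1 - P(X ≤ 0.42)
                = 1 - F(0.42)
                = 1 - 0.917140
                = 0.082860

So there's approximately a 8.3% chance that X exceeds 0.42.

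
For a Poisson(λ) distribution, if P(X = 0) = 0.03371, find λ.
λ = 3.3900

For a Poisson(λ) distribution, the PMF at 0 is:
P(X = 0) = λ^0 e^(-λ) / 0! = e^(-λ)

Given P(X = 0) = 0.03371:
e^(-λ) = 0.03371
-λ = ln(0.03371)
λ = -ln(0.03371) = 3.3900

Verification: e^(-3.3900) = 0.03371 ✓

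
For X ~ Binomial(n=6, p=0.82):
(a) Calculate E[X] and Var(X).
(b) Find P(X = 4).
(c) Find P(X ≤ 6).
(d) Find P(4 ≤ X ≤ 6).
(a) E[X] = 4.9200, Var(X) = 0.8856
(b) P(X = 4) = 0.219731
(c) P(X ≤ 6) = 1.000000
(d) P(4 ≤ X ≤ 6) = 0.924137

We have X ~ Binomial(n=6, p=0.82).

(a) Moments:
E[X] = 4.9200
Var(X) = 0.8856
σ = √Var(X) = 0.9411

(b) Point probability using PMF:
P(X = 4) = 0.219731

(c) Cumulative probability using CDF:
P(X ≤ 6) = F(6) = 1.000000

(d) Range probability:
P(4 ≤ X ≤ 6) = P(X ≤ 6) - P(X ≤ 3)
                   = F(6) - F(3)
                   = 1.000000 - 0.075863
                   = 0.924137

This means approximately 92.4% of outcomes fall in the interval [4, 6].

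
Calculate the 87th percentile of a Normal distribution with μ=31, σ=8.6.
40.6870

We have X ~ Normal(μ=31, σ=8.6).

We want to find x such that P(X ≤ x) = 0.87.

This is the 87th percentile, which means 87% of values fall below this point.

Using the inverse CDF (quantile function):
x = F⁻¹(0.87) = 40.6870

Verification: P(X ≤ 40.6870) = 0.87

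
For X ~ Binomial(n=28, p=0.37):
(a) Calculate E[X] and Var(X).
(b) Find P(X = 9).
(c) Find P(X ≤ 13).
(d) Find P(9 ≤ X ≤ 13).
(a) E[X] = 10.3600, Var(X) = 6.5268
(b) P(X = 9) = 0.138219
(c) P(X ≤ 13) = 0.889318
(d) P(9 ≤ X ≤ 13) = 0.653151

We have X ~ Binomial(n=28, p=0.37).

(a) Moments:
E[X] = 10.3600
Var(X) = 6.5268
σ = √Var(X) = 2.5548

(b) Point probability using PMF:
P(X = 9) = 0.138219

(c) Cumulative probability using CDF:
P(X ≤ 13) = F(13) = 0.889318

(d) Range probability:
P(9 ≤ X ≤ 13) = P(X ≤ 13) - P(X ≤ 8)
                   = F(13) - F(8)
                   = 0.889318 - 0.236168
                   = 0.653151

This means approximately 65.3% of outcomes fall in the interval [9, 13].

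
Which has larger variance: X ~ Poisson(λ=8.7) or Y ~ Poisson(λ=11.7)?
Y has larger variance (11.7000 > 8.7000)

Compute the variance for each distribution:

X ~ Poisson(λ=8.7):
Var(X) = 8.7000

Y ~ Poisson(λ=11.7):
Var(Y) = 11.7000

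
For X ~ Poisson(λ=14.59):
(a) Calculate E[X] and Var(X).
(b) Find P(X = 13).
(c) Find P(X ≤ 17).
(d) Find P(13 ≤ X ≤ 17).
(a) E[X] = 14.5900, Var(X) = 14.5900
(b) P(X = 13) = 0.100481
(c) P(X ≤ 17) = 0.782596
(d) P(13 ≤ X ≤ 17) = 0.479636

We have X ~ Poisson(λ=14.59).

(a) Moments:
E[X] = 14.5900
Var(X) = 14.5900
σ = √Var(X) = 3.8197

(b) Point probability using PMF:
P(X = 13) = 0.100481

(c) Cumulative probability using CDF:
P(X ≤ 17) = F(17) = 0.782596

(d) Range probability:
P(13 ≤ X ≤ 17) = P(X ≤ 17) - P(X ≤ 12)
                   = F(17) - F(12)
                   = 0.782596 - 0.302960
                   = 0.479636

This means approximately 48.0% of outcomes fall in the interval [13, 17].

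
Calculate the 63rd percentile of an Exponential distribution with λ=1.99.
0.4996

We have X ~ Exponential(λ=1.99).

We want to find x such that P(X ≤ x) = 0.63.

This is the 63rd percentile, which means 63% of values fall below this point.

Using the inverse CDF (quantile function):
x = F⁻¹(0.63) = 0.4996

Verification: P(X ≤ 0.4996) = 0.63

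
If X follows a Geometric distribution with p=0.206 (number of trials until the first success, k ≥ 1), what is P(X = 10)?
0.025838

We have X ~ Geometric(p=0.206) (number of trials until the first success, k ≥ 1).

For a Geometric distribution, the PMF gives us the probability of each outcome.

Using the PMF formula:
P(X = 10) = 0.025838

Rounded to 4 decimal places: 0.0258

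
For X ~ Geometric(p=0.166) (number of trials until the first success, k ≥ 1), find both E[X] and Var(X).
E[X] = 6.0241, Var(X) = 30.2656

We have X ~ Geometric(p=0.166) (number of trials until the first success, k ≥ 1).

For a Geometric distribution with p=0.166 (number of trials until the first success, k ≥ 1):

Expected value:
E[X] = 6.0241

Variance:
Var(X) = 30.2656

Standard deviation:
σ = √Var(X) = 5.5014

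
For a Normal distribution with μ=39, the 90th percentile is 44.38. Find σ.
σ = 4.1980

For X ~ Normal(μ, σ), the p-th percentile satisfies x = μ + z_p × σ,
where z_p = Φ⁻¹(p) is the standard normal quantile.

Step 1: z_{0.9} = Φ⁻¹(0.9) = 1.2816

Step 2: Solve for σ:
44.38 = 39 + 1.2816 × σ
σ = (44.38 - 39) / 1.2816
σ = 5.38 / 1.2816
σ = 4.1980

Verification: μ + z × σ = 39 + 1.2816 × 4.1980 = 44.38 ✓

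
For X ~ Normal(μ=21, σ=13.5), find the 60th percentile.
24.4202

We have X ~ Normal(μ=21, σ=13.5).

We want to find x such that P(X ≤ x) = 0.6.

This is the 60th percentile, which means 60% of values fall below this point.

Using the inverse CDF (quantile function):
x = F⁻¹(0.6) = 24.4202

Verification: P(X ≤ 24.4202) = 0.6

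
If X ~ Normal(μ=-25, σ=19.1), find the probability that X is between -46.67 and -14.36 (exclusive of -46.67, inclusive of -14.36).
0.582979

We have X ~ Normal(μ=-25, σ=19.1).

To find P(-46.67 < X ≤ -14.36), we use:
P(-46.67 < X ≤ -14.36) = P(X ≤ -14.36) - P(X ≤ -46.67)
                 = F(-14.36) - F(-46.67)
                 = 0.711260 - 0.128281
                 = 0.582979

So there's approximately a 58.3% chance that X falls in this range.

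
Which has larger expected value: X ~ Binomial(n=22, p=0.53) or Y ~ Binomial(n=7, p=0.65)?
X has larger mean (11.6600 > 4.5500)

Compute the expected value for each distribution:

X ~ Binomial(n=22, p=0.53):
E[X] = 11.6600

Y ~ Binomial(n=7, p=0.65):
E[Y] = 4.5500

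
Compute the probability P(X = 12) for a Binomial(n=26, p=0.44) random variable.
0.151683

We have X ~ Binomial(n=26, p=0.44).

For a Binomial distribution, the PMF gives us the probability of each outcome.

Using the PMF formula:
P(X = 12) = 0.151683

Rounded to 4 decimal places: 0.1517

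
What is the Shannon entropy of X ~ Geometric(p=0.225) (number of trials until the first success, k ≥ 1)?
2.3696 nats

We have X ~ Geometric(p=0.225) (number of trials until the first success, k ≥ 1).

The Shannon entropy measures the uncertainty or information content of the distribution.

For a Geometric distribution with p=0.225 (number of trials until the first success, k ≥ 1):
H(X) = 2.3696 nats

(In bits, this would be 3.4186 bits.)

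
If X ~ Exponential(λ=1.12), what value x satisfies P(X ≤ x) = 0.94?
2.5120

We have X ~ Exponential(λ=1.12).

We want to find x such that P(X ≤ x) = 0.94.

This is the 94th percentile, which means 94% of values fall below this point.

Using the inverse CDF (quantile function):
x = F⁻¹(0.94) = 2.5120

Verification: P(X ≤ 2.5120) = 0.94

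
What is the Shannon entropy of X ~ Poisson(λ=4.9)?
2.1938 nats

We have X ~ Poisson(λ=4.9).

The Shannon entropy measures the uncertainty or information content of the distribution.

For a Poisson distribution with λ=4.9:
H(X) = 2.1938 nats

(In bits, this would be 3.1650 bits.)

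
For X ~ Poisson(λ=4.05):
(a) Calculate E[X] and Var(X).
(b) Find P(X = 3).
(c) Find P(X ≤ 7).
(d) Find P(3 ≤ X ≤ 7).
(a) E[X] = 4.0500, Var(X) = 4.0500
(b) P(X = 3) = 0.192895
(c) P(X ≤ 7) = 0.945833
(d) P(3 ≤ X ≤ 7) = 0.714965

We have X ~ Poisson(λ=4.05).

(a) Moments:
E[X] = 4.0500
Var(X) = 4.0500
σ = √Var(X) = 2.0125

(b) Point probability using PMF:
P(X = 3) = 0.192895

(c) Cumulative probability using CDF:
P(X ≤ 7) = F(7) = 0.945833

(d) Range probability:
P(3 ≤ X ≤ 7) = P(X ≤ 7) - P(X ≤ 2)
                   = F(7) - F(2)
                   = 0.945833 - 0.230868
                   = 0.714965

This means approximately 71.5% of outcomes fall in the interval [3, 7].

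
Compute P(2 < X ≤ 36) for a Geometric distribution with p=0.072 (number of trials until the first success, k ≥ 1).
0.793306

We have X ~ Geometric(p=0.072) (number of trials until the first success, k ≥ 1).

To find P(2 < X ≤ 36), we use:
P(2 < X ≤ 36) = P(X ≤ 36) - P(X ≤ 2)
                 = F(36) - F(2)
                 = 0.932122 - 0.138816
                 = 0.793306

So there's approximately a 79.3% chance that X falls in this range.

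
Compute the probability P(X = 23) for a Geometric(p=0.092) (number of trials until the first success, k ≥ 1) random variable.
0.011007

We have X ~ Geometric(p=0.092) (number of trials until the first success, k ≥ 1).

For a Geometric distribution, the PMF gives us the probability of each outcome.

Using the PMF formula:
P(X = 23) = 0.011007

Rounded to 4 decimal places: 0.0110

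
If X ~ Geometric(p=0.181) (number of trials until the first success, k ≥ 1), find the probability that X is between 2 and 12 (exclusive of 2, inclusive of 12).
0.579684

We have X ~ Geometric(p=0.181) (number of trials until the first success, k ≥ 1).

To find P(2 < X ≤ 12), we use:
P(2 < X ≤ 12) = P(X ≤ 12) - P(X ≤ 2)
                 = F(12) - F(2)
                 = 0.908923 - 0.329239
                 = 0.579684

So there's approximately a 58.0% chance that X falls in this range.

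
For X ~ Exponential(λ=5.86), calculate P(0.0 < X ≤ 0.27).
0.794478

We have X ~ Exponential(λ=5.86).

To find P(0.0 < X ≤ 0.27), we use:
P(0.0 < X ≤ 0.27) = P(X ≤ 0.27) - P(X ≤ 0.0)
                 = F(0.27) - F(0.0)
                 = 0.794478 - 0.000000
                 = 0.794478

So there's approximately a 79.4% chance that X falls in this range.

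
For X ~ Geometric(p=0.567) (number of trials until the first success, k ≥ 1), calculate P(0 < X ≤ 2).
0.812511

We have X ~ Geometric(p=0.567) (number of trials until the first success, k ≥ 1).

To find P(0 < X ≤ 2), we use:
P(0 < X ≤ 2) = P(X ≤ 2) - P(X ≤ 0)
                 = F(2) - F(0)
                 = 0.812511 - 0.000000
                 = 0.812511

So there's approximately a 81.3% chance that X falls in this range.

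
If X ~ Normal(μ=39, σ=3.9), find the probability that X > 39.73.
0.425760

We have X ~ Normal(μ=39, σ=3.9).

P(X > 39.73) = 1 - P(X ≤ 39.73)
                = 1 - F(39.73)
                = 1 - 0.574240
                = 0.425760

So there's approximately a 42.6% chance that X exceeds 39.73.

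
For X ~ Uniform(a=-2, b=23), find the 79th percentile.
17.7500

We have X ~ Uniform(a=-2, b=23).

We want to find x such that P(X ≤ x) = 0.79.

This is the 79th percentile, which means 79% of values fall below this point.

Using the inverse CDF (quantile function):
x = F⁻¹(0.79) = 17.7500

Verification: P(X ≤ 17.7500) = 0.79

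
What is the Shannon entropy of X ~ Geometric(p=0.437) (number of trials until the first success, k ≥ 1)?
1.5679 nats

We have X ~ Geometric(p=0.437) (number of trials until the first success, k ≥ 1).

The Shannon entropy measures the uncertainty or information content of the distribution.

For a Geometric distribution with p=0.437 (number of trials until the first success, k ≥ 1):
H(X) = 1.5679 nats

(In bits, this would be 2.2621 bits.)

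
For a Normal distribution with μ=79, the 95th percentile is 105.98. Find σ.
σ = 16.4027

For X ~ Normal(μ, σ), the p-th percentile satisfies x = μ + z_p × σ,
where z_p = Φ⁻¹(p) is the standard normal quantile.

Step 1: z_{0.95} = Φ⁻¹(0.95) = 1.6449

Step 2: Solve for σ:
105.98 = 79 + 1.6449 × σ
σ = (105.98 - 79) / 1.6449
σ = 26.98 / 1.6449
σ = 16.4027

Verification: μ + z × σ = 79 + 1.6449 × 16.4027 = 105.98 ✓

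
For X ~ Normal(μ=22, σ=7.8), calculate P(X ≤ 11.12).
0.081527

We have X ~ Normal(μ=22, σ=7.8).

The CDF gives us P(X ≤ k).

Using the CDF:
P(X ≤ 11.12) = 0.081527

This means there's approximately a 8.2% chance that X is at most 11.12.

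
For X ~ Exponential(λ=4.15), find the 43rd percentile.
0.1355

We have X ~ Exponential(λ=4.15).

We want to find x such that P(X ≤ x) = 0.43.

This is the 43rd percentile, which means 43% of values fall below this point.

Using the inverse CDF (quantile function):
x = F⁻¹(0.43) = 0.1355

Verification: P(X ≤ 0.1355) = 0.43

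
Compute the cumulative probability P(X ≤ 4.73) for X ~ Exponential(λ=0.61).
0.944162

We have X ~ Exponential(λ=0.61).

The CDF gives us P(X ≤ k).

Using the CDF:
P(X ≤ 4.73) = 0.944162

This means there's approximately a 94.4% chance that X is at most 4.73.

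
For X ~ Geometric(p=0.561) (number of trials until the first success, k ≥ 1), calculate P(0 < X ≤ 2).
0.807279

We have X ~ Geometric(p=0.561) (number of trials until the first success, k ≥ 1).

To find P(0 < X ≤ 2), we use:
P(0 < X ≤ 2) = P(X ≤ 2) - P(X ≤ 0)
                 = F(2) - F(0)
                 = 0.807279 - 0.000000
                 = 0.807279

So there's approximately a 80.7% chance that X falls in this range.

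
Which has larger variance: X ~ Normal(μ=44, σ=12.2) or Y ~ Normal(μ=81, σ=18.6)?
Y has larger variance (345.9600 > 148.8400)

Compute the variance for each distribution:

X ~ Normal(μ=44, σ=12.2):
Var(X) = 148.8400

Y ~ Normal(μ=81, σ=18.6):
Var(Y) = 345.9600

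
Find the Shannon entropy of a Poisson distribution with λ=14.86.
2.7625 nats

We have X ~ Poisson(λ=14.86).

The Shannon entropy measures the uncertainty or information content of the distribution.

For a Poisson distribution with λ=14.86:
H(X) = 2.7625 nats

(In bits, this would be 3.9854 bits.)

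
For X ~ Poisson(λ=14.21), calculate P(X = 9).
0.043879

We have X ~ Poisson(λ=14.21).

For a Poisson distribution, the PMF gives us the probability of each outcome.

Using the PMF formula:
P(X = 9) = 0.043879

Rounded to 4 decimal places: 0.0439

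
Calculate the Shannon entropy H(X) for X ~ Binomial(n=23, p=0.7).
2.2031 nats

We have X ~ Binomial(n=23, p=0.7).

The Shannon entropy measures the uncertainty or information content of the distribution.

For a Binomial distribution with n=23, p=0.7:
H(X) = 2.2031 nats

(In bits, this would be 3.1783 bits.)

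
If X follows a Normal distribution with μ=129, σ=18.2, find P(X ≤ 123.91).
0.389865

We have X ~ Normal(μ=129, σ=18.2).

The CDF gives us P(X ≤ k).

Using the CDF:
P(X ≤ 123.91) = 0.389865

This means there's approximately a 39.0% chance that X is at most 123.91.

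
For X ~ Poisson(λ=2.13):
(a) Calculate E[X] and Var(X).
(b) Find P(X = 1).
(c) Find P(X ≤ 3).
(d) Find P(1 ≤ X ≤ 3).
(a) E[X] = 2.1300, Var(X) = 2.1300
(b) P(X = 1) = 0.253123
(c) P(X ≤ 3) = 0.832936
(d) P(1 ≤ X ≤ 3) = 0.714099

We have X ~ Poisson(λ=2.13).

(a) Moments:
E[X] = 2.1300
Var(X) = 2.1300
σ = √Var(X) = 1.4595

(b) Point probability using PMF:
P(X = 1) = 0.253123

(c) Cumulative probability using CDF:
P(X ≤ 3) = F(3) = 0.832936

(d) Range probability:
P(1 ≤ X ≤ 3) = P(X ≤ 3) - P(X ≤ 0)
                   = F(3) - F(0)
                   = 0.832936 - 0.118837
                   = 0.714099

This means approximately 71.4% of outcomes fall in the interval [1, 3].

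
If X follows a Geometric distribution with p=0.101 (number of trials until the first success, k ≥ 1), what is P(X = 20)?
0.013358

We have X ~ Geometric(p=0.101) (number of trials until the first success, k ≥ 1).

For a Geometric distribution, the PMF gives us the probability of each outcome.

Using the PMF formula:
P(X = 20) = 0.013358

Rounded to 4 decimal places: 0.0134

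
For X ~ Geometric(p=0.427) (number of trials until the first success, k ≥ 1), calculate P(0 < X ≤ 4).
0.892200

We have X ~ Geometric(p=0.427) (number of trials until the first success, k ≥ 1).

To find P(0 < X ≤ 4), we use:
P(0 < X ≤ 4) = P(X ≤ 4) - P(X ≤ 0)
                 = F(4) - F(0)
                 = 0.892200 - 0.000000
                 = 0.892200

So there's approximately a 89.2% chance that X falls in this range.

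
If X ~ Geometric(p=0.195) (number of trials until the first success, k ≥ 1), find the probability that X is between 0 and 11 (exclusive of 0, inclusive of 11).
0.908007

We have X ~ Geometric(p=0.195) (number of trials until the first success, k ≥ 1).

To find P(0 < X ≤ 11), we use:
P(0 < X ≤ 11) = P(X ≤ 11) - P(X ≤ 0)
                 = F(11) - F(0)
                 = 0.908007 - 0.000000
                 = 0.908007

So there's approximately a 90.8% chance that X falls in this range.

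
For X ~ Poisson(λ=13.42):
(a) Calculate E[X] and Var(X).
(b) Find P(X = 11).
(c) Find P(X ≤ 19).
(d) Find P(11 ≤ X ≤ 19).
(a) E[X] = 13.4200, Var(X) = 13.4200
(b) P(X = 11) = 0.094600
(c) P(X ≤ 19) = 0.944784
(d) P(11 ≤ X ≤ 19) = 0.727418

We have X ~ Poisson(λ=13.42).

(a) Moments:
E[X] = 13.4200
Var(X) = 13.4200
σ = √Var(X) = 3.6633

(b) Point probability using PMF:
P(X = 11) = 0.094600

(c) Cumulative probability using CDF:
P(X ≤ 19) = F(19) = 0.944784

(d) Range probability:
P(11 ≤ X ≤ 19) = P(X ≤ 19) - P(X ≤ 10)
                   = F(19) - F(10)
                   = 0.944784 - 0.217367
                   = 0.727418

This means approximately 72.7% of outcomes fall in the interval [11, 19].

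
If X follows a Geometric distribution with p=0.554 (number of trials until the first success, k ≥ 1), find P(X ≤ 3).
0.911283

We have X ~ Geometric(p=0.554) (number of trials until the first success, k ≥ 1).

The CDF gives us P(X ≤ k).

Using the CDF:
P(X ≤ 3) = 0.911283

This means there's approximately a 91.1% chance that X is at most 3.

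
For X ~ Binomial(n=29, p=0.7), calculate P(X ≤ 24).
0.962105

We have X ~ Binomial(n=29, p=0.7).

The CDF gives us P(X ≤ k).

Using the CDF:
P(X ≤ 24) = 0.962105

This means there's approximately a 96.2% chance that X is at most 24.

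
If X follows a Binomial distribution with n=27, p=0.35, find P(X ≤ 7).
0.218338

We have X ~ Binomial(n=27, p=0.35).

The CDF gives us P(X ≤ k).

Using the CDF:
P(X ≤ 7) = 0.218338

This means there's approximately a 21.8% chance that X is at most 7.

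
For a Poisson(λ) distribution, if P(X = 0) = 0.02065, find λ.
λ = 3.8800

For a Poisson(λ) distribution, the PMF at 0 is:
P(X = 0) = λ^0 e^(-λ) / 0! = e^(-λ)

Given P(X = 0) = 0.02065:
e^(-λ) = 0.02065
-λ = ln(0.02065)
λ = -ln(0.02065) = 3.8800

Verification: e^(-3.8800) = 0.02065 ✓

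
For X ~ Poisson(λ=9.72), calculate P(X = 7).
0.097699

We have X ~ Poisson(λ=9.72).

For a Poisson distribution, the PMF gives us the probability of each outcome.

Using the PMF formula:
P(X = 7) = 0.097699

Rounded to 4 decimal places: 0.0977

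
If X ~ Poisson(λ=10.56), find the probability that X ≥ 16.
0.070995

We have X ~ Poisson(λ=10.56).

For discrete distributions, P(X ≥ 16) = 1 - P(X ≤ 15).

P(X ≤ 15) = 0.929005
P(X ≥ 16) = 1 - 0.929005 = 0.070995

So there's approximately a 7.1% chance that X is at least 16.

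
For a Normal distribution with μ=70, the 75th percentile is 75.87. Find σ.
σ = 8.7029

For X ~ Normal(μ, σ), the p-th percentile satisfies x = μ + z_p × σ,
where z_p = Φ⁻¹(p) is the standard normal quantile.

Step 1: z_{0.75} = Φ⁻¹(0.75) = 0.6745

Step 2: Solve for σ:
75.87 = 70 + 0.6745 × σ
σ = (75.87 - 70) / 0.6745
σ = 5.87 / 0.6745
σ = 8.7029

Verification: μ + z × σ = 70 + 0.6745 × 8.7029 = 75.87 ✓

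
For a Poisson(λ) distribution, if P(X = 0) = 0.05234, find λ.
λ = 2.9500

For a Poisson(λ) distribution, the PMF at 0 is:
P(X = 0) = λ^0 e^(-λ) / 0! = e^(-λ)

Given P(X = 0) = 0.05234:
e^(-λ) = 0.05234
-λ = ln(0.05234)
λ = -ln(0.05234) = 2.9500

Verification: e^(-2.9500) = 0.05234 ✓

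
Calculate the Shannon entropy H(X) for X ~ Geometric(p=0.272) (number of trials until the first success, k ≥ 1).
2.1516 nats

We have X ~ Geometric(p=0.272) (number of trials until the first success, k ≥ 1).

The Shannon entropy measures the uncertainty or information content of the distribution.

For a Geometric distribution with p=0.272 (number of trials until the first success, k ≥ 1):
H(X) = 2.1516 nats

(In bits, this would be 3.1041 bits.)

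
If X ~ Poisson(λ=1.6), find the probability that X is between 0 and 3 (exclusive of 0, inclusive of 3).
0.719290

We have X ~ Poisson(λ=1.6).

To find P(0 < X ≤ 3), we use:
P(0 < X ≤ 3) = P(X ≤ 3) - P(X ≤ 0)
                 = F(3) - F(0)
                 = 0.921187 - 0.201897
                 = 0.719290

So there's approximately a 71.9% chance that X falls in this range.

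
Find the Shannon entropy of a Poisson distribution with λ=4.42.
2.1396 nats

We have X ~ Poisson(λ=4.42).

The Shannon entropy measures the uncertainty or information content of the distribution.

For a Poisson distribution with λ=4.42:
H(X) = 2.1396 nats

(In bits, this would be 3.0868 bits.)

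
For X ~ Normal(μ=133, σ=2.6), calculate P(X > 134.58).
0.271696

We have X ~ Normal(μ=133, σ=2.6).

P(X > 134.58) = 1 - P(X ≤ 134.58)
                = 1 - F(134.58)
                = 1 - 0.728304
                = 0.271696

So there's approximately a 27.2% chance that X exceeds 134.58.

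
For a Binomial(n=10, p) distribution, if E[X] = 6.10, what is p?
p = 0.61

For a Binomial(n, p) distribution:
E[X] = n × p

Given n = 10 and E[X] = 6.10:
6.10 = 10 × p
p = 6.10 / 10 = 0.61

Verification: Binomial(10, 0.61) has E[X] = 6.10 ✓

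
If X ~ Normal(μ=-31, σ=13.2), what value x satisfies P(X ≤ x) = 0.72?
-23.3065

We have X ~ Normal(μ=-31, σ=13.2).

We want to find x such that P(X ≤ x) = 0.72.

This is the 72nd percentile, which means 72% of values fall below this point.

Using the inverse CDF (quantile function):
x = F⁻¹(0.72) = -23.3065

Verification: P(X ≤ -23.3065) = 0.72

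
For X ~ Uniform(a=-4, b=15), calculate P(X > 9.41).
0.294211

We have X ~ Uniform(a=-4, b=15).

P(X > 9.41) = 1 - P(X ≤ 9.41)
                = 1 - F(9.41)
                = 1 - 0.705789
                = 0.294211

So there's approximately a 29.4% chance that X exceeds 9.41.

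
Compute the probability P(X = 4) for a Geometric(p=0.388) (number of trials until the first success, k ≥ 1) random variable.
0.088938

We have X ~ Geometric(p=0.388) (number of trials until the first success, k ≥ 1).

For a Geometric distribution, the PMF gives us the probability of each outcome.

Using the PMF formula:
P(X = 4) = 0.088938

Rounded to 4 decimal places: 0.0889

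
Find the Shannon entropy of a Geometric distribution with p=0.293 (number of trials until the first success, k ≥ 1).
2.0642 nats

We have X ~ Geometric(p=0.293) (number of trials until the first success, k ≥ 1).

The Shannon entropy measures the uncertainty or information content of the distribution.

For a Geometric distribution with p=0.293 (number of trials until the first success, k ≥ 1):
H(X) = 2.0642 nats

(In bits, this would be 2.9780 bits.)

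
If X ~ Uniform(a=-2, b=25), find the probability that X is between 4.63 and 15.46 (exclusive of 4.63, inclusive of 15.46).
0.401111

We have X ~ Uniform(a=-2, b=25).

To find P(4.63 < X ≤ 15.46), we use:
P(4.63 < X ≤ 15.46) = P(X ≤ 15.46) - P(X ≤ 4.63)
                 = F(15.46) - F(4.63)
                 = 0.646667 - 0.245556
                 = 0.401111

So there's approximately a 40.1% chance that X falls in this range.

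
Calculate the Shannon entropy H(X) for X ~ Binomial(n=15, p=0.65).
2.0295 nats

We have X ~ Binomial(n=15, p=0.65).

The Shannon entropy measures the uncertainty or information content of the distribution.

For a Binomial distribution with n=15, p=0.65:
H(X) = 2.0295 nats

(In bits, this would be 2.9280 bits.)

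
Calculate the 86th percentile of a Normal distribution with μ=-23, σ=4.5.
-18.1386

We have X ~ Normal(μ=-23, σ=4.5).

We want to find x such that P(X ≤ x) = 0.86.

This is the 86th percentile, which means 86% of values fall below this point.

Using the inverse CDF (quantile function):
x = F⁻¹(0.86) = -18.1386

Verification: P(X ≤ -18.1386) = 0.86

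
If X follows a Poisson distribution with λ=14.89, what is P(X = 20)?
0.040283

We have X ~ Poisson(λ=14.89).

For a Poisson distribution, the PMF gives us the probability of each outcome.

Using the PMF formula:
P(X = 20) = 0.040283

Rounded to 4 decimal places: 0.0403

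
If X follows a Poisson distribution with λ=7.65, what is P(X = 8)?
0.138490

We have X ~ Poisson(λ=7.65).

For a Poisson distribution, the PMF gives us the probability of each outcome.

Using the PMF formula:
P(X = 8) = 0.138490

Rounded to 4 decimal places: 0.1385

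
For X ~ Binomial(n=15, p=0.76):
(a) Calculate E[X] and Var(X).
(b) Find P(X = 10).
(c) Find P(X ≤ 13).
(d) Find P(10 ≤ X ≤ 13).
(a) E[X] = 11.4000, Var(X) = 2.7360
(b) P(X = 10) = 0.153726
(c) P(X ≤ 13) = 0.906486
(d) P(10 ≤ X ≤ 13) = 0.779246

We have X ~ Binomial(n=15, p=0.76).

(a) Moments:
E[X] = 11.4000
Var(X) = 2.7360
σ = √Var(X) = 1.6541

(b) Point probability using PMF:
P(X = 10) = 0.153726

(c) Cumulative probability using CDF:
P(X ≤ 13) = F(13) = 0.906486

(d) Range probability:
P(10 ≤ X ≤ 13) = P(X ≤ 13) - P(X ≤ 9)
                   = F(13) - F(9)
                   = 0.906486 - 0.127240
                   = 0.779246

This means approximately 77.9% of outcomes fall in the interval [10, 13].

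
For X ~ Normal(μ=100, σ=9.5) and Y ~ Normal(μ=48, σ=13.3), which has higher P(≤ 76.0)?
Y has higher probability (P(Y ≤ 76.0) = 0.9824 > P(X ≤ 76.0) = 0.0058)

Compute P(≤ 76.0) for each distribution:

X ~ Normal(μ=100, σ=9.5):
P(X ≤ 76.0) = 0.0058

Y ~ Normal(μ=48, σ=13.3):
P(Y ≤ 76.0) = 0.9824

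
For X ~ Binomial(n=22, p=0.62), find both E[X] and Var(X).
E[X] = 13.6400, Var(X) = 5.1832

We have X ~ Binomial(n=22, p=0.62).

For a Binomial distribution with n=22, p=0.62:

Expected value:
E[X] = 13.6400

Variance:
Var(X) = 5.1832

Standard deviation:
σ = √Var(X) = 2.2767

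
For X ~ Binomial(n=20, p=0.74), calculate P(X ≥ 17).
0.196215

We have X ~ Binomial(n=20, p=0.74).

For discrete distributions, P(X ≥ 17) = 1 - P(X ≤ 16).

P(X ≤ 16) = 0.803785
P(X ≥ 17) = 1 - 0.803785 = 0.196215

So there's approximately a 19.6% chance that X is at least 17.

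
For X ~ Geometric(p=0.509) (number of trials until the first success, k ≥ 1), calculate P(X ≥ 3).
0.241081

We have X ~ Geometric(p=0.509) (number of trials until the first success, k ≥ 1).

For discrete distributions, P(X ≥ 3) = 1 - P(X ≤ 2).

P(X ≤ 2) = 0.758919
P(X ≥ 3) = 1 - 0.758919 = 0.241081

So there's approximately a 24.1% chance that X is at least 3.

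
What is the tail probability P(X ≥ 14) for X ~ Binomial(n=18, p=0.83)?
0.821311

We have X ~ Binomial(n=18, p=0.83).

For discrete distributions, P(X ≥ 14) = 1 - P(X ≤ 13).

P(X ≤ 13) = 0.178689
P(X ≥ 14) = 1 - 0.178689 = 0.821311

So there's approximately a 82.1% chance that X is at least 14.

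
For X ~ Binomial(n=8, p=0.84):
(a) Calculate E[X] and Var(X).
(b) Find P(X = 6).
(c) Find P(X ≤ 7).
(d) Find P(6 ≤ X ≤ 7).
(a) E[X] = 6.7200, Var(X) = 1.0752
(b) P(X = 6) = 0.251810
(c) P(X ≤ 7) = 0.752124
(d) P(6 ≤ X ≤ 7) = 0.629526

We have X ~ Binomial(n=8, p=0.84).

(a) Moments:
E[X] = 6.7200
Var(X) = 1.0752
σ = √Var(X) = 1.0369

(b) Point probability using PMF:
P(X = 6) = 0.251810

(c) Cumulative probability using CDF:
P(X ≤ 7) = F(7) = 0.752124

(d) Range probability:
P(6 ≤ X ≤ 7) = P(X ≤ 7) - P(X ≤ 5)
                   = F(7) - F(5)
                   = 0.752124 - 0.122598
                   = 0.629526

This means approximately 63.0% of outcomes fall in the interval [6, 7].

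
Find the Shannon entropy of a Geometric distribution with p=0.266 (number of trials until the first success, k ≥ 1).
2.1776 nats

We have X ~ Geometric(p=0.266) (number of trials until the first success, k ≥ 1).

The Shannon entropy measures the uncertainty or information content of the distribution.

For a Geometric distribution with p=0.266 (number of trials until the first success, k ≥ 1):
H(X) = 2.1776 nats

(In bits, this would be 3.1416 bits.)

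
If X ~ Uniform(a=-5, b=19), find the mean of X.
7.0000

We have X ~ Uniform(a=-5, b=19).

For a Uniform distribution with a=-5, b=19:
E[X] = 7.0000

This is the expected (average) value of X.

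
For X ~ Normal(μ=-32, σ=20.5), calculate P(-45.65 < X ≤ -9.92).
0.606524

We have X ~ Normal(μ=-32, σ=20.5).

To find P(-45.65 < X ≤ -9.92), we use:
P(-45.65 < X ≤ -9.92) = P(X ≤ -9.92) - P(X ≤ -45.65)
                 = F(-9.92) - F(-45.65)
                 = 0.859276 - 0.252752
                 = 0.606524

So there's approximately a 60.7% chance that X falls in this range.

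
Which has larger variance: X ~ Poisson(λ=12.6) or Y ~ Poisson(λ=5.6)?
X has larger variance (12.6000 > 5.6000)

Compute the variance for each distribution:

X ~ Poisson(λ=12.6):
Var(X) = 12.6000

Y ~ Poisson(λ=5.6):
Var(Y) = 5.6000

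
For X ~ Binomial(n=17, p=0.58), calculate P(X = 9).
0.174836

We have X ~ Binomial(n=17, p=0.58).

For a Binomial distribution, the PMF gives us the probability of each outcome.

Using the PMF formula:
P(X = 9) = 0.174836

Rounded to 4 decimal places: 0.1748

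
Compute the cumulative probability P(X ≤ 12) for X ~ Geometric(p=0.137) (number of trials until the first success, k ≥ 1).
0.829341

We have X ~ Geometric(p=0.137) (number of trials until the first success, k ≥ 1).

The CDF gives us P(X ≤ k).

Using the CDF:
P(X ≤ 12) = 0.829341

This means there's approximately a 82.9% chance that X is at most 12.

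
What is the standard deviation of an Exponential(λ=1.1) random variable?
0.9091

We have X ~ Exponential(λ=1.1).

For an Exponential distribution with λ=1.1:
σ = √Var(X) = 0.9091

The standard deviation is the square root of the variance.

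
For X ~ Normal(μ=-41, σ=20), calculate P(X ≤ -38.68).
0.546174

We have X ~ Normal(μ=-41, σ=20).

The CDF gives us P(X ≤ k).

Using the CDF:
P(X ≤ -38.68) = 0.546174

This means there's approximately a 54.6% chance that X is at most -38.68.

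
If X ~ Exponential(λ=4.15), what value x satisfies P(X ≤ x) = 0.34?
0.1001

We have X ~ Exponential(λ=4.15).

We want to find x such that P(X ≤ x) = 0.34.

This is the 34th percentile, which means 34% of values fall below this point.

Using the inverse CDF (quantile function):
x = F⁻¹(0.34) = 0.1001

Verification: P(X ≤ 0.1001) = 0.34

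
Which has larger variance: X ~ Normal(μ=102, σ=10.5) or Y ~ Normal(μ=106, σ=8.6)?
X has larger variance (110.2500 > 73.9600)

Compute the variance for each distribution:

X ~ Normal(μ=102, σ=10.5):
Var(X) = 110.2500

Y ~ Normal(μ=106, σ=8.6):
Var(Y) = 73.9600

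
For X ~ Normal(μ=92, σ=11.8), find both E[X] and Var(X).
E[X] = 92.0000, Var(X) = 139.2400

We have X ~ Normal(μ=92, σ=11.8).

For a Normal distribution with μ=92, σ=11.8:

Expected value:
E[X] = 92.0000

Variance:
Var(X) = 139.2400

Standard deviation:
σ = √Var(X) = 11.8000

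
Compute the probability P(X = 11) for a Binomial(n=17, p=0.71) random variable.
0.170141

We have X ~ Binomial(n=17, p=0.71).

For a Binomial distribution, the PMF gives us the probability of each outcome.

Using the PMF formula:
P(X = 11) = 0.170141

Rounded to 4 decimal places: 0.1701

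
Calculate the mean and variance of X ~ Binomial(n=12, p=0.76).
E[X] = 9.1200, Var(X) = 2.1888

We have X ~ Binomial(n=12, p=0.76).

For a Binomial distribution with n=12, p=0.76:

Expected value:
E[X] = 9.1200

Variance:
Var(X) = 2.1888

Standard deviation:
σ = √Var(X) = 1.4795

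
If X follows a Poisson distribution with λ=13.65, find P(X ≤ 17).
0.851195

We have X ~ Poisson(λ=13.65).

The CDF gives us P(X ≤ k).

Using the CDF:
P(X ≤ 17) = 0.851195

This means there's approximately a 85.1% chance that X is at most 17.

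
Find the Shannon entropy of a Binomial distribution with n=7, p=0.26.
1.5398 nats

We have X ~ Binomial(n=7, p=0.26).

The Shannon entropy measures the uncertainty or information content of the distribution.

For a Binomial distribution with n=7, p=0.26:
H(X) = 1.5398 nats

(In bits, this would be 2.2215 bits.)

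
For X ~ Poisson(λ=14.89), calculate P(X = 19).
0.054108

We have X ~ Poisson(λ=14.89).

For a Poisson distribution, the PMF gives us the probability of each outcome.

Using the PMF formula:
P(X = 19) = 0.054108

Rounded to 4 decimal places: 0.0541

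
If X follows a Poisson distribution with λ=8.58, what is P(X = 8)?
0.136814

We have X ~ Poisson(λ=8.58).

For a Poisson distribution, the PMF gives us the probability of each outcome.

Using the PMF formula:
P(X = 8) = 0.136814

Rounded to 4 decimal places: 0.1368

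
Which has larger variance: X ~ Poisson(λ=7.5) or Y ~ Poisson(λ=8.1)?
Y has larger variance (8.1000 > 7.5000)

Compute the variance for each distribution:

X ~ Poisson(λ=7.5):
Var(X) = 7.5000

Y ~ Poisson(λ=8.1):
Var(Y) = 8.1000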